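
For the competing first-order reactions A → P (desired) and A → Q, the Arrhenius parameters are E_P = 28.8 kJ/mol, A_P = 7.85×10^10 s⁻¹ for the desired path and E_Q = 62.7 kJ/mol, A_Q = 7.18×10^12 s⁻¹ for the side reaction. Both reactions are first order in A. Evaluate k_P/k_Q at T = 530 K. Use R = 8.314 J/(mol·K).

24.0

With equal orders, S_{P/Q} = k_P/k_Q = (A_P/A_Q)·exp[(E_Q−E_P)/(RT)].
(E_Q−E_P)/(RT) = (62.7−28.8)×10³/(8.314×530) = 33900/4406 = 7.693.
k_P/k_Q = (7.85×10^10/7.18×10^12)·exp(7.693) = 0.01093 × 2194 = 24.0.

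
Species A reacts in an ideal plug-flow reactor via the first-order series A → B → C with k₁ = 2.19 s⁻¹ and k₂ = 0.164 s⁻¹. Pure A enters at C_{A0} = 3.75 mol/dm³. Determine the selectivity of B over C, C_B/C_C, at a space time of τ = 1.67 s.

Solving the coupled first-order balances gives C_B(τ) = [k₁/(k₂−k₁)]·C_{A0}·(e^(−k₁τ) − e^(−k₂τ)).
e^(−k₁τ) = e^(−2.19×1.67) = e^(−3.657) = 0.02580; e^(−k₂τ) = e^(−0.2739) = 0.7604.
C_B = 2.19×3.75/(0.164−2.19) × (0.02580−0.7604) = (-4.054)×(-0.7346) = 2.978 mol/dm³.
C_A = C_{A0}e^(−k₁τ) = 0.09676 mol/dm³, so C_C = C_{A0}−C_A−C_B = 0.6754 mol/dm³; C_B/C_C = 4.41.

4.41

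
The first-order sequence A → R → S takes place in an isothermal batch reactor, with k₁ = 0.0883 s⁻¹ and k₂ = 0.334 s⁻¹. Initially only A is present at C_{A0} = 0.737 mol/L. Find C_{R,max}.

0.121 mol/L

Evaluating C_R at t_opt = ln(k₂/k₁)/(k₂−k₁) gives C_{R,max}/C_{A0} = (k₁/k₂)^[k₂/(k₂−k₁)].
= (0.0883/0.334)^(0.334/(0.334−0.0883)) = (0.2644)^(1.359) = 0.1639.
C_{R,max} = 0.1639×0.737 = 0.121 mol/L.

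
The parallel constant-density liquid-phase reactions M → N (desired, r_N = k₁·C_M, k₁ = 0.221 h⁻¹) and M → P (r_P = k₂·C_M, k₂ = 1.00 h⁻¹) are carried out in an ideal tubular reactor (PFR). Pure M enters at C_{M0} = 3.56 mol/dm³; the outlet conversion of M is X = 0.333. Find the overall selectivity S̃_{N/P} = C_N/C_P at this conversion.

0.221

C_M = C_{M0}(1−X) = 2.375 mol/dm³.
Both paths are first order in M, so the instantaneous fraction to N is constant: dC_N/d(−C_M) = k₁/(k₁+k₂) = 0.1810.
C_N = 0.1810·(C_{M0}−C_M) = 0.1810×1.185 = 0.215 mol/dm³.
C_P = (C_{M0}−C_M)−C_N = 0.9709 mol/dm³; S̃_{N/P} = 0.2146/0.9709 = 0.221.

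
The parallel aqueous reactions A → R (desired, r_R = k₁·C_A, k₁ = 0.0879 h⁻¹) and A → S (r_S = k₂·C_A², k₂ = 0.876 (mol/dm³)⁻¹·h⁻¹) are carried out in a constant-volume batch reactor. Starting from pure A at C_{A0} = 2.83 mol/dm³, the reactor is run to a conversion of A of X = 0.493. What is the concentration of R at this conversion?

0.0649 mol/dm³

C_A = C_{A0}(1−X) = 1.435 mol/dm³.
Along a PFR/batch, dC_R/dC_A = −r_R/(r_R+r_S) = −k₁/(k₁+k₂·C_A).
Integrating from C_{A0} to C_A: C_R = (0.0879/0.876)·ln[(0.0879+0.876·2.83)/(0.0879+0.876·1.43)] = 0.1003·ln(2.567/1.345) = 0.06487 mol/dm³.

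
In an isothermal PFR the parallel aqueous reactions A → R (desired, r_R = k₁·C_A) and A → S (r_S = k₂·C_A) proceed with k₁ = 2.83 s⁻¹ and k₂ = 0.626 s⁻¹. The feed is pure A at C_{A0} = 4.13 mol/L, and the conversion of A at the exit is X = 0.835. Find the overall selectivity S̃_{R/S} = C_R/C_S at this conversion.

C_A = C_{A0}(1−X) = 0.6815 mol/L.
Both paths are first order in A, so the instantaneous fraction to R is constant: dC_R/d(−C_A) = k₁/(k₁+k₂) = 0.8189.
C_R = 0.8189·(C_{A0}−C_A) = 0.8189×3.449 = 2.82 mol/L.
C_S = (C_{A0}−C_A)−C_R = 0.6247 mol/L; S̃_{R/S} = 2.824/0.6247 = 4.52.

4.52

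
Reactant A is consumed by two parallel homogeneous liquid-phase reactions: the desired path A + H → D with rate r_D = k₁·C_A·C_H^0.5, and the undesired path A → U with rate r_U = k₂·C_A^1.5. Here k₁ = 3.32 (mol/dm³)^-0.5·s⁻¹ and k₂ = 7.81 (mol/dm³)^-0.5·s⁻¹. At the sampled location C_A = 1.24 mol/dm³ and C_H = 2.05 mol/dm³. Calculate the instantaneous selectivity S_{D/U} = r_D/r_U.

S_{D/U} = r_D/r_U = (k₁·C_A·C_H^0.5)/(k₂·C_A^1.5) = (k₁/k₂)·C_A^-0.5·C_H^0.5.
= (3.32×1.240×2.050^0.5) / (7.81×1.240^1.5) = 5.894/10.78 = 0.547.

0.547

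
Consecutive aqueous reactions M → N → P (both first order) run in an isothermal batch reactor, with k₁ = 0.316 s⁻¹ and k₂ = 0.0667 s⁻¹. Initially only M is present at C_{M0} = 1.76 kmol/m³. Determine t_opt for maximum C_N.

6.24 s

For first-order series the maximum of C_N occurs at t_opt = ln(k₂/k₁)/(k₂−k₁).
= ln(0.0667/0.316)/(0.0667−0.316) = ln(0.2111)/-0.2493 = -1.556/-0.2493 = 6.24 s.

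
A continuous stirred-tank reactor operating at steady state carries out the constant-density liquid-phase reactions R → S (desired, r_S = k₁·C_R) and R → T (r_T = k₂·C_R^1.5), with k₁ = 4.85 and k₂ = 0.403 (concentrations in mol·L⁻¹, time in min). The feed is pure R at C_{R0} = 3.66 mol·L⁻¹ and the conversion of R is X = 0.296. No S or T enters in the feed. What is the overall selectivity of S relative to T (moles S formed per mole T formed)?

7.50

Exit C_R = C_{R0}(1−X) = 3.66×0.704 = 2.577 mol·L⁻¹.
In a CSTR the entire volume is at exit conditions, so r_S = 4.85×2.577 = 12.50 and r_T = 0.403×2.577^1.5 = 1.667.
Overall selectivity = C_S/C_T = r_Sτ/(r_Tτ) = r_S/r_T = 7.50.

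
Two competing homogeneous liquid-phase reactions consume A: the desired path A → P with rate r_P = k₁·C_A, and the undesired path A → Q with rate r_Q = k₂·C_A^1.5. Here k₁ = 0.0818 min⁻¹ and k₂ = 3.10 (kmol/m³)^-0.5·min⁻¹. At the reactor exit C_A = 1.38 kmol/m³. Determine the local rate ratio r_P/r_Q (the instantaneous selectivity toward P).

S_{P/Q} = r_P/r_Q = (k₁·C_A)/(k₂·C_A^1.5) = (k₁/k₂)·C_A^-0.5.
= (0.0818×1.380) / (3.10×1.380^1.5) = 0.1129/5.026 = 0.0225.

0.0225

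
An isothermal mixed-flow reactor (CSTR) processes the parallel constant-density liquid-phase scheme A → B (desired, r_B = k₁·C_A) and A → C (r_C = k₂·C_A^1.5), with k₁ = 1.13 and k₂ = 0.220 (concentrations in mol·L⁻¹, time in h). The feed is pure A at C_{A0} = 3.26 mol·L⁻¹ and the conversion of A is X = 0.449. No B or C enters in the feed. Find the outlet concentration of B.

Exit C_A = C_{A0}(1−X) = 3.26×0.551 = 1.796 mol·L⁻¹.
A CSTR operates uniformly at the exit composition, giving r_B = 2.030 and r_C = 0.5296 (each k·C_A^n at C_A = 1.796).
Fraction of consumed A going to B: r_B/(r_B+r_C) = 0.7931.
C_B = 0.7931·C_{A0}·X = 0.7931×3.26×0.449 = 1.16 mol·L⁻¹.

1.16 mol·L⁻¹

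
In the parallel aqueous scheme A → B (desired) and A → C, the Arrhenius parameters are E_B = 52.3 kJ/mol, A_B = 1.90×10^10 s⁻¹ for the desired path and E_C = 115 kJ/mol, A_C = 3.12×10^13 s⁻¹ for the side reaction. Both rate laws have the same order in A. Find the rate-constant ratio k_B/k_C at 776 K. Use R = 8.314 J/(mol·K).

10.1

Since both paths have the same order in A, the concentration cancels and S_{B/C} = k_B/k_C = (A_B/A_C)·exp[(E_C−E_B)/(RT)].
(E_C−E_B)/(RT) = (115−52.3)×10³/(8.314×776) = 62700/6452 = 9.718.
k_B/k_C = (1.90×10^10/3.12×10^13)·exp(9.718) = 6.090×10^-4 × 16621 = 10.1.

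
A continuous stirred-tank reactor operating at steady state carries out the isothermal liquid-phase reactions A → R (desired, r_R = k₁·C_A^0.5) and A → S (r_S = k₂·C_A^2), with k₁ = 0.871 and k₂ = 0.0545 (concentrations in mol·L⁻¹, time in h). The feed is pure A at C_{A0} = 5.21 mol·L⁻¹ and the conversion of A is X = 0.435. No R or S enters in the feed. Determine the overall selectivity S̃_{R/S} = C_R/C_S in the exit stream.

Exit C_A = C_{A0}(1−X) = 5.21×0.565 = 2.944 mol·L⁻¹.
In a CSTR the entire volume is at exit conditions, so r_R = 0.871×2.944^0.5 = 1.494 and r_S = 0.0545×2.944^2 = 0.4722.
Overall selectivity = C_R/C_S = r_Rτ/(r_Sτ) = r_R/r_S = 3.16.

3.16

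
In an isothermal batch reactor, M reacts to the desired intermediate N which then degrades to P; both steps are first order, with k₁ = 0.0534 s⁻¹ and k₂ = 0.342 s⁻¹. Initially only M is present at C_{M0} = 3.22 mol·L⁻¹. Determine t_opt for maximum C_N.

6.43 s

For first-order series the maximum of C_N occurs at t_opt = ln(k₂/k₁)/(k₂−k₁).
= ln(0.342/0.0534)/(0.342−0.0534) = ln(6.404)/0.2886 = 1.857/0.2886 = 6.43 s.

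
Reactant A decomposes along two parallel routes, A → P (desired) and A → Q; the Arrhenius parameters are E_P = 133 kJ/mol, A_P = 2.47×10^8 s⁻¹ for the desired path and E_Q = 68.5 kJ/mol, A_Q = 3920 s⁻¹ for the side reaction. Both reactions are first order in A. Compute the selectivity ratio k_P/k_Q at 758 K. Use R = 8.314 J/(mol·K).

With equal orders, S_{P/Q} = k_P/k_Q = (A_P/A_Q)·exp[(E_Q−E_P)/(RT)].
(E_Q−E_P)/(RT) = (68.5−133)×10³/(8.314×758) = -64500/6302 = -10.23.
k_P/k_Q = (2.47×10^8/3920)·exp(-10.23) = 63010 × 3.590×10^-5 = 2.26.
Since E_P > E_Q, raising the temperature improves selectivity toward P.

2.26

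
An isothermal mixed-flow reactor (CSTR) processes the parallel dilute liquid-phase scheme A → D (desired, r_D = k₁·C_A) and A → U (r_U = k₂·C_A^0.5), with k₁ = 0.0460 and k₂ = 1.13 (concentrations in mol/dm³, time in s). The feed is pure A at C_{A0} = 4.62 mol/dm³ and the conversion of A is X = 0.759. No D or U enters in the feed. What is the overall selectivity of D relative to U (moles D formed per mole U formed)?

0.0430

Exit C_A = C_{A0}(1−X) = 4.62×0.241 = 1.113 mol/dm³.
Rates in a CSTR are evaluated at the outlet concentration: r_D = 0.0460×1.113 = 0.05122, r_U = 1.13×1.113^0.5 = 1.192.
Overall selectivity = C_D/C_U = r_Dτ/(r_Uτ) = r_D/r_U = 0.0430.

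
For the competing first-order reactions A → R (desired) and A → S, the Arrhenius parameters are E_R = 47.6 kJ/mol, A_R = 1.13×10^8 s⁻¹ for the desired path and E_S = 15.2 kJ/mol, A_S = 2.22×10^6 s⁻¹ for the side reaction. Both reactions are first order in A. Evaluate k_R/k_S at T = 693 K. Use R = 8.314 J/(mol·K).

k_R/k_S = (A_R/A_S)·exp[−(E_R−E_S)/(RT)] = (A_R/A_S)·exp[(E_S−E_R)/(RT)].
(E_S−E_R)/(RT) = (15.2−47.6)×10³/(8.314×693) = -32400/5762 = -5.623.
k_R/k_S = (1.13×10^8/2.22×10^6)·exp(-5.623) = 50.90 × 0.003612 = 0.184.
Since E_R > E_S, raising the temperature improves selectivity toward R.

0.184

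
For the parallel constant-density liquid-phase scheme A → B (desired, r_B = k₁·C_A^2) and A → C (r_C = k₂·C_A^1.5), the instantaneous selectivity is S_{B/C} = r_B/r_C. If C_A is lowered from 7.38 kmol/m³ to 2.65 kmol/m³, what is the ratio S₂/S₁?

S_{B/C} = (k₁/k₂)·C_A^0.5, so S₂/S₁ = (C_{A,2}/C_{A,1})^0.5.
= (2.65/7.38)^0.5 = (0.3591)^0.5 = 0.599.

0.599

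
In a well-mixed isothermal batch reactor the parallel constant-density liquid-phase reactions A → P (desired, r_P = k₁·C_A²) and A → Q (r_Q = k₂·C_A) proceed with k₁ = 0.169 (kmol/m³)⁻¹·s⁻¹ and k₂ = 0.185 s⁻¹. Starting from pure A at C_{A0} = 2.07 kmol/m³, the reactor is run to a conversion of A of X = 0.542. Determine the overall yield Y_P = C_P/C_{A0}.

0.310

C_A = C_{A0}(1−X) = 0.9481 kmol/m³.
Along a PFR/batch, dC_Q/dC_A = −r_Q/(r_P+r_Q) = −k₂/(k₂+k₁·C_A).
Integrating from C_{A0} to C_A: C_Q = (0.185/0.169)·ln[(0.185+0.169·2.07)/(0.185+0.169·0.948)] = 1.095·ln(0.5348/0.3452) = 0.4792 kmol/m³.
Then C_P = (C_{A0}−C_A) − C_Q = 1.122 − 0.4792 = 0.6427 kmol/m³.
Y_P = C_P/C_{A0} = 0.6427/2.07 = 0.310.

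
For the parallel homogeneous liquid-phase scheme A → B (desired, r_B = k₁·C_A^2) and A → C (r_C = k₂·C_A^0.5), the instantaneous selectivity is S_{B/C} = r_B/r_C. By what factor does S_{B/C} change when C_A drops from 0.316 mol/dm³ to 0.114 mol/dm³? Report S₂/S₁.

S_{B/C} = (k₁/k₂)·C_A^1.5, so S₂/S₁ = (C_{A,2}/C_{A,1})^1.5.
= (0.114/0.316)^1.5 = (0.3608)^1.5 = 0.217.

0.217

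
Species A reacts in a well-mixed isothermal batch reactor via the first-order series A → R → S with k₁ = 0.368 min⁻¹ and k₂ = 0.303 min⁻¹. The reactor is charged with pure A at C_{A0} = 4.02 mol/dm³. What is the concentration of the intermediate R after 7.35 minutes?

The intermediate concentration in a first-order A→B→C sequence is C_R = k₁C_{A0}(e^(−k₁t) − e^(−k₂t))/(k₂−k₁).
e^(−k₁t) = e^(−0.368×7.35) = e^(−2.705) = 0.06688; e^(−k₂t) = e^(−2.227) = 0.1078.
C_R = 0.368×4.02/(0.303−0.368) × (0.06688−0.1078) = (-22.76)×(-0.04096) = 0.9323 mol/dm³.

0.932 mol/dm³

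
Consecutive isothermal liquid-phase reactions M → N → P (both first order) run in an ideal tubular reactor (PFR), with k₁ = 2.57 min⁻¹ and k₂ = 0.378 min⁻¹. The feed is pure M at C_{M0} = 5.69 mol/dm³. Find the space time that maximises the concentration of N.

Setting dC_N/dτ = 0 gives τ_opt = ln(k₂/k₁)/(k₂−k₁).
= ln(0.378/2.57)/(0.378−2.57) = ln(0.1471)/-2.192 = -1.917/-2.192 = 0.874 min.

0.874 min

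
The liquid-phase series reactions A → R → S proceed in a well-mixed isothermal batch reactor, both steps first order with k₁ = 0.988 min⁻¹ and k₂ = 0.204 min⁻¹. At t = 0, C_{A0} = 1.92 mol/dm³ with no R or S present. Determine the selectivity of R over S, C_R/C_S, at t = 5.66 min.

Solving the coupled first-order balances gives C_R(t) = [k₁/(k₂−k₁)]·C_{A0}·(e^(−k₁t) − e^(−k₂t)).
e^(−k₁t) = e^(−0.988×5.66) = e^(−5.592) = 0.003727; e^(−k₂t) = e^(−1.155) = 0.3152.
C_R = 0.988×1.92/(0.204−0.988) × (0.003727−0.3152) = (-2.420)×(-0.3114) = 0.7536 mol/dm³.
C_A = C_{A0}e^(−k₁t) = 0.007156 mol/dm³, so C_S = C_{A0}−C_A−C_R = 1.159 mol/dm³; C_R/C_S = 0.650.

0.650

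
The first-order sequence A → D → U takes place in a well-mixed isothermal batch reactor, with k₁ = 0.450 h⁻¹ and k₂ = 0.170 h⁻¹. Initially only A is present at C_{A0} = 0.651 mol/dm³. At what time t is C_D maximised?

3.48 h

Setting dC_D/dt = 0 gives t_opt = ln(k₂/k₁)/(k₂−k₁).
= ln(0.170/0.450)/(0.170−0.450) = ln(0.3778)/-0.2800 = -0.9734/-0.2800 = 3.48 h.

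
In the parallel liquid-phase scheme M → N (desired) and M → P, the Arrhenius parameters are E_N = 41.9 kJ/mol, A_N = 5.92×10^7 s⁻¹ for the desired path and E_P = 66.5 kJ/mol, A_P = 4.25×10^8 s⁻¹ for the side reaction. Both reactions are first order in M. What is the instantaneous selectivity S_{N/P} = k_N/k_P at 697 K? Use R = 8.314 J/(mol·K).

9.72

With equal orders, S_{N/P} = k_N/k_P = (A_N/A_P)·exp[(E_P−E_N)/(RT)].
(E_P−E_N)/(RT) = (66.5−41.9)×10³/(8.314×697) = 24600/5795 = 4.245.
k_N/k_P = (5.92×10^7/4.25×10^8)·exp(4.245) = 0.1393 × 69.77 = 9.72.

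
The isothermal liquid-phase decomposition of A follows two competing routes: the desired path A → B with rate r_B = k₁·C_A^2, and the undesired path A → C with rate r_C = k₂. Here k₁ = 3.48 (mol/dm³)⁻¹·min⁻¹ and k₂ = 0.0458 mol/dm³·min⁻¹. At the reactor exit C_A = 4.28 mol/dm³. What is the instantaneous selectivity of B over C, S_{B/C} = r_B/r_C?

1392

S_{B/C} = r_B/r_C = (k₁·C_A^2)/(k₂) = (k₁/k₂)·C_A^2.
= (3.48×4.280^2) / (0.0458) = 63.75/0.04580 = 1392.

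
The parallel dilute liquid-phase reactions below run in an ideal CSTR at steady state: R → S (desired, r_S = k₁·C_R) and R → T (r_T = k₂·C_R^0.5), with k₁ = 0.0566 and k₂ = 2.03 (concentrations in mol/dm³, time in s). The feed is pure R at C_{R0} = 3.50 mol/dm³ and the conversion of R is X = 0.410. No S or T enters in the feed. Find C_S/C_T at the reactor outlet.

0.0401

Exit C_R = C_{R0}(1−X) = 3.50×0.590 = 2.065 mol/dm³.
A CSTR operates uniformly at the exit composition, giving r_S = 0.1169 and r_T = 2.917 (each k·C_R^n at C_R = 2.065).
Overall selectivity = C_S/C_T = r_Sτ/(r_Tτ) = r_S/r_T = 0.0401.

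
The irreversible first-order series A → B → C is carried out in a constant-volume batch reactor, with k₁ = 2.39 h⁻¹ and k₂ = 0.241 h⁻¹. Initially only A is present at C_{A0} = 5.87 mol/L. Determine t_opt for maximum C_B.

For first-order series the maximum of C_B occurs at t_opt = ln(k₂/k₁)/(k₂−k₁).
= ln(0.241/2.39)/(0.241−2.39) = ln(0.1008)/-2.149 = -2.294/-2.149 = 1.07 h.

1.07 h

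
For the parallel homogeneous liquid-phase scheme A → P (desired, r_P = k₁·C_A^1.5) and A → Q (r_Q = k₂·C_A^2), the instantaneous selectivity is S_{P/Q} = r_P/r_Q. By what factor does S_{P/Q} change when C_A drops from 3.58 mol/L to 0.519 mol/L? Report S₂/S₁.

S_{P/Q} = (k₁/k₂)·C_A^-0.5, so S₂/S₁ = (C_{A,2}/C_{A,1})^-0.5.
= (0.519/3.58)^(-0.5) = (0.1450)^(-0.5) = 2.63.

2.63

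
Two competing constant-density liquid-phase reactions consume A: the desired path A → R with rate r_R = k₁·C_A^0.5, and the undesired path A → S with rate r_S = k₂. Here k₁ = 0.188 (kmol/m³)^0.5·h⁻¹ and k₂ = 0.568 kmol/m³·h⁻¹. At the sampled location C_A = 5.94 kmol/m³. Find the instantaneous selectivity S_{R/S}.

S_{R/S} = r_R/r_S = (k₁·C_A^0.5)/(k₂) = (k₁/k₂)·C_A^0.5.
= (0.188×5.940^0.5) / (0.568) = 0.4582/0.5680 = 0.807.
Since the desired path is higher order in A, keeping C_A high (PFR or concentrated feed) favours R.

0.807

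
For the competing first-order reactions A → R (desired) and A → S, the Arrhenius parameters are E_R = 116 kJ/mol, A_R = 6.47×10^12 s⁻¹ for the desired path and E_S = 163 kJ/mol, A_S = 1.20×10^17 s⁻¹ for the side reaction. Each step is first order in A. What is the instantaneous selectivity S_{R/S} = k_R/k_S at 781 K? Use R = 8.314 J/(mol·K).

With equal orders, S_{R/S} = k_R/k_S = (A_R/A_S)·exp[(E_S−E_R)/(RT)].
(E_S−E_R)/(RT) = (163−116)×10³/(8.314×781) = 47000/6493 = 7.238.
k_R/k_S = (6.47×10^12/1.20×10^17)·exp(7.238) = 5.392×10^-5 × 1392 = 0.0750.
Since E_R < E_S, lowering the temperature improves selectivity toward R.

0.0750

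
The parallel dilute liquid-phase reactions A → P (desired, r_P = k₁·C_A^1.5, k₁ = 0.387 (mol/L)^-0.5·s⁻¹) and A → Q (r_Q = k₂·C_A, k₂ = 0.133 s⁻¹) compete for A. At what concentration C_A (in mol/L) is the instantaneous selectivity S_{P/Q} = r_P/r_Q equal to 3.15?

S_{P/Q} = (k₁/k₂)·C_A^0.5 ⇒ C_A = (S·k₂/k₁)^(2).
= (3.15×0.133/0.387)^(2) = (1.083)^(2) = 1.17 mol/L.

1.17 mol/L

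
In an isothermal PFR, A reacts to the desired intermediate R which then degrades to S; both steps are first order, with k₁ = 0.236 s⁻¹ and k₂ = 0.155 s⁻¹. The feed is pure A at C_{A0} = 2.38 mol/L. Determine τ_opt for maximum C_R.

For first-order series the maximum of C_R occurs at τ_opt = ln(k₂/k₁)/(k₂−k₁).
= ln(0.155/0.236)/(0.155−0.236) = ln(0.6568)/-0.08100 = -0.4204/-0.08100 = 5.19 s.

5.19 s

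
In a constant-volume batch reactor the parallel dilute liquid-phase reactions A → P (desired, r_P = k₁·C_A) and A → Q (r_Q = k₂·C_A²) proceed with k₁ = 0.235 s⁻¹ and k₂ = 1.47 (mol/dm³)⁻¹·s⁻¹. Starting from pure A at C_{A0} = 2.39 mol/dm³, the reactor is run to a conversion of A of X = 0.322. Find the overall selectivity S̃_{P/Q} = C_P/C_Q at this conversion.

0.0806

C_A = C_{A0}(1−X) = 1.620 mol/dm³.
Along a PFR/batch, dC_P/dC_A = −r_P/(r_P+r_Q) = −k₁/(k₁+k₂·C_A).
Integrating from C_{A0} to C_A: C_P = (0.235/1.47)·ln[(0.235+1.47·2.39)/(0.235+1.47·1.62)] = 0.1599·ln(3.748/2.617) = 0.05743 mol/dm³.
C_Q = (C_{A0}−C_A)−C_P = 0.7121 mol/dm³; S̃_{P/Q} = 0.05743/0.7121 = 0.0806.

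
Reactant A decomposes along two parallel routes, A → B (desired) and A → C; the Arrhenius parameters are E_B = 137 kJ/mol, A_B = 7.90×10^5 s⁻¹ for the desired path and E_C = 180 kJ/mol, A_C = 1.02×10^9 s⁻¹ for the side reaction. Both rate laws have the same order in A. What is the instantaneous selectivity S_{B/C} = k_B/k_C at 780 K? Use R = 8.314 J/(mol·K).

With equal orders, S_{B/C} = k_B/k_C = (A_B/A_C)·exp[(E_C−E_B)/(RT)].
(E_C−E_B)/(RT) = (180−137)×10³/(8.314×780) = 43000/6485 = 6.631.
k_B/k_C = (7.90×10^5/1.02×10^9)·exp(6.631) = 7.745×10^-4 × 758.1 = 0.587.
Since E_B < E_C, lowering the temperature improves selectivity toward B.

0.587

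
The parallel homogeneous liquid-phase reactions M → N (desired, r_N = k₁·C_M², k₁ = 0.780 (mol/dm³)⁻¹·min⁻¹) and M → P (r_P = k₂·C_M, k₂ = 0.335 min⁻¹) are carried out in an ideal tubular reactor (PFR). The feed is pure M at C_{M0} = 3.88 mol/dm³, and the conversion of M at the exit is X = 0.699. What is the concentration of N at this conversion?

2.29 mol/dm³

C_M = C_{M0}(1−X) = 1.168 mol/dm³.
Along a PFR/batch, dC_P/dC_M = −r_P/(r_N+r_P) = −k₂/(k₂+k₁·C_M).
Integrating from C_{M0} to C_M: C_P = (0.335/0.780)·ln[(0.335+0.780·3.88)/(0.335+0.780·1.17)] = 0.4295·ln(3.361/1.246) = 0.4262 mol/dm³.
Then C_N = (C_{M0}−C_M) − C_P = 2.712 − 0.4262 = 2.286 mol/dm³.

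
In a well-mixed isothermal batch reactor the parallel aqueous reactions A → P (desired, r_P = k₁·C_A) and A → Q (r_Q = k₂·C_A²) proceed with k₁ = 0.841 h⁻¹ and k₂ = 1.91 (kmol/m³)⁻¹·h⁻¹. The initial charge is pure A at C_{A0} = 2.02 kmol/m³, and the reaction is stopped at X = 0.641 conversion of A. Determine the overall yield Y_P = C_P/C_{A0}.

C_A = C_{A0}(1−X) = 0.7252 kmol/m³.
Along a PFR/batch, dC_P/dC_A = −r_P/(r_P+r_Q) = −k₁/(k₁+k₂·C_A).
Integrating from C_{A0} to C_A: C_P = (0.841/1.91)·ln[(0.841+1.91·2.02)/(0.841+1.91·0.725)] = 0.4403·ln(4.699/2.226) = 0.3290 kmol/m³.
Y_P = C_P/C_{A0} = 0.3290/2.02 = 0.163.

0.163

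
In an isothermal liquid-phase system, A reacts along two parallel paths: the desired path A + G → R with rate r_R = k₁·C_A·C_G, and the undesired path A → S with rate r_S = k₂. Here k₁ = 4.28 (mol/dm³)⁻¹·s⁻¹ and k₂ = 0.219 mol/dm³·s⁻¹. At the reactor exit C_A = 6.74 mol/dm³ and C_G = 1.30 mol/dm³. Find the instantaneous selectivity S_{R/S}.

171

S_{R/S} = r_R/r_S = (k₁·C_A·C_G)/(k₂) = (k₁/k₂)·C_A·C_G.
= (4.28×6.740×1.300) / (0.219) = 37.50/0.2190 = 171.
Since the desired path is higher order in A, keeping C_A high (PFR or concentrated feed) favours R.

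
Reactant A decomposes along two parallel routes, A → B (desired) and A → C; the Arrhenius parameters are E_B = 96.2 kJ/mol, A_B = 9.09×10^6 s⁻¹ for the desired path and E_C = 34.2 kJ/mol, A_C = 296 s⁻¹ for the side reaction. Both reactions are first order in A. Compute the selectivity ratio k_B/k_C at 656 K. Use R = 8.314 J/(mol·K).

0.355

k_B/k_C = (A_B/A_C)·exp[−(E_B−E_C)/(RT)] = (A_B/A_C)·exp[(E_C−E_B)/(RT)].
(E_C−E_B)/(RT) = (34.2−96.2)×10³/(8.314×656) = -62000/5454 = -11.37.
k_B/k_C = (9.09×10^6/296)·exp(-11.37) = 30709 × 1.156×10^-5 = 0.355.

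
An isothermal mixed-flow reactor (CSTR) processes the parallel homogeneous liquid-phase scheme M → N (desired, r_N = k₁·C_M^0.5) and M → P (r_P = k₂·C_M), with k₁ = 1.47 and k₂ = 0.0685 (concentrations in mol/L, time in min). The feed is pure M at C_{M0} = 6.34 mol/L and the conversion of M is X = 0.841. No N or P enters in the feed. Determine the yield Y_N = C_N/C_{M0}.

Exit C_M = C_{M0}(1−X) = 6.34×0.159 = 1.008 mol/L.
Rates in a CSTR are evaluated at the outlet concentration: r_N = 1.47×1.008^0.5 = 1.476, r_P = 0.0685×1.008 = 0.06905.
Fraction of consumed M going to N: r_N/(r_N+r_P) = 0.9553.
C_N = 0.9553·C_{M0}·X = 0.9553×6.34×0.841 = 5.09 mol/L; Y_N = C_N/C_{M0} = 0.803.

0.803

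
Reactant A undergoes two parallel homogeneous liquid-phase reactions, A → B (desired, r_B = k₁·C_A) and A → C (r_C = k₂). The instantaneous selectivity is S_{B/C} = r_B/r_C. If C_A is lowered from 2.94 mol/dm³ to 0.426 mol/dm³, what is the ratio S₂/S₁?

0.145

S_{B/C} = (k₁/k₂)·C_A, so S₂/S₁ = (C_{A,2}/C_{A,1}).
= 0.426/2.94 = 0.145.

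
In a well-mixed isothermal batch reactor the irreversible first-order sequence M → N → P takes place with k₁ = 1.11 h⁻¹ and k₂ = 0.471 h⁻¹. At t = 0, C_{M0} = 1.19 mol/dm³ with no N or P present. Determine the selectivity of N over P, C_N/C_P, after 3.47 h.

0.446

For first-order series with pure M initially, C_N(t) = k₁C_{M0}/(k₂−k₁)·(e^(−k₁t) − e^(−k₂t)).
e^(−k₁t) = e^(−1.11×3.47) = e^(−3.852) = 0.02124; e^(−k₂t) = e^(−1.634) = 0.1951.
C_N = 1.11×1.19/(0.471−1.11) × (0.02124−0.1951) = (-2.067)×(-0.1738) = 0.3593 mol/dm³.
C_M = C_{M0}e^(−k₁t) = 0.02528 mol/dm³, so C_P = C_{M0}−C_M−C_N = 0.8054 mol/dm³; C_N/C_P = 0.446.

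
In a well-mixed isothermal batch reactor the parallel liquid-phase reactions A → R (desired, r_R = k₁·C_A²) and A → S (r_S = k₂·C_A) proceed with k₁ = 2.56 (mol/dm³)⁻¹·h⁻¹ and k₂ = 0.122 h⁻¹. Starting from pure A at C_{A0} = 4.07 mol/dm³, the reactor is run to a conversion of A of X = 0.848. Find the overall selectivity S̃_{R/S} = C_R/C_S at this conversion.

C_A = C_{A0}(1−X) = 0.6186 mol/dm³.
Along a PFR/batch, dC_S/dC_A = −r_S/(r_R+r_S) = −k₂/(k₂+k₁·C_A).
Integrating from C_{A0} to C_A: C_S = (0.122/2.56)·ln[(0.122+2.56·4.07)/(0.122+2.56·0.619)] = 0.04766·ln(10.54/1.706) = 0.08680 mol/dm³.
Then C_R = (C_{A0}−C_A) − C_S = 3.451 − 0.08680 = 3.365 mol/dm³.
S̃_{R/S} = C_R/C_S = 3.365/0.08680 = 38.8.

38.8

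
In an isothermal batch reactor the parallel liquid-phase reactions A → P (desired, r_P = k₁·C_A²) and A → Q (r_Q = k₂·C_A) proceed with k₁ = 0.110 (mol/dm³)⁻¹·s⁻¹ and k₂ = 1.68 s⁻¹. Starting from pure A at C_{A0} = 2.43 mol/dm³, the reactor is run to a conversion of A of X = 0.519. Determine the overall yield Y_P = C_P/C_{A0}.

C_A = C_{A0}(1−X) = 1.169 mol/dm³.
Along a PFR/batch, dC_Q/dC_A = −r_Q/(r_P+r_Q) = −k₂/(k₂+k₁·C_A).
Integrating from C_{A0} to C_A: C_Q = (1.68/0.110)·ln[(1.68+0.110·2.43)/(1.68+0.110·1.17)] = 15.27·ln(1.947/1.809) = 1.129 mol/dm³.
Then C_P = (C_{A0}−C_A) − C_Q = 1.261 − 1.129 = 0.1324 mol/dm³.
Y_P = C_P/C_{A0} = 0.1324/2.43 = 0.0545.

0.0545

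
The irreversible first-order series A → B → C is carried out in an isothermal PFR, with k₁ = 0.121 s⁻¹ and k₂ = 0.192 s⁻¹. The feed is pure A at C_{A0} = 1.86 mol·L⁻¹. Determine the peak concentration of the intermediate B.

At the optimum, C_{B,max}/C_{A0} = (k₁/k₂)^[k₂/(k₂−k₁)].
= (0.121/0.192)^(0.192/(0.192−0.121)) = (0.6302)^(2.704) = 0.2869.
C_{B,max} = 0.2869×1.86 = 0.534 mol·L⁻¹.

0.534 mol·L⁻¹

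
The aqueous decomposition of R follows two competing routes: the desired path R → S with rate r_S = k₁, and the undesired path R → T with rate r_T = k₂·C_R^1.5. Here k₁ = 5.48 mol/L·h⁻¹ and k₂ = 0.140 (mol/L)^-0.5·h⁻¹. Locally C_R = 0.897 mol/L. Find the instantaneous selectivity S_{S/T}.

S_{S/T} = r_S/r_T = (k₁)/(k₂·C_R^1.5) = (k₁/k₂)·C_R^-1.5.
= (5.48) / (0.140×0.8970^1.5) = 5.480/0.1189 = 46.1.
The undesired path is higher order in R, so low C_R (CSTR or dilute feed) favours S.

46.1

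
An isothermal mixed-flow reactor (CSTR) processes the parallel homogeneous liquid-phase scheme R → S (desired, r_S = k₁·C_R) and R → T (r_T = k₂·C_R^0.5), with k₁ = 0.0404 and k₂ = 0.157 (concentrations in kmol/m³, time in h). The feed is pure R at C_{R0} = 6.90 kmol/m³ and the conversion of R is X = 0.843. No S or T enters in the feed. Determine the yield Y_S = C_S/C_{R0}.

0.178

Exit C_R = C_{R0}(1−X) = 6.90×0.157 = 1.083 kmol/m³.
Rates in a CSTR are evaluated at the outlet concentration: r_S = 0.0404×1.083 = 0.04377, r_T = 0.157×1.083^0.5 = 0.1634.
Fraction of consumed R going to S: r_S/(r_S+r_T) = 0.2112.
C_S = 0.2112·C_{R0}·X = 0.2112×6.90×0.843 = 1.23 kmol/m³; Y_S = C_S/C_{R0} = 0.178.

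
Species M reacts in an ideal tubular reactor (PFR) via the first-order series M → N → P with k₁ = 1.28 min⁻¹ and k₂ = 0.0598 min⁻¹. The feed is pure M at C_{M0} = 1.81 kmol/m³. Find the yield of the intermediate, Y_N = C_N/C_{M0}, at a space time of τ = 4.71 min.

0.789

Solving the coupled first-order balances gives C_N(τ) = [k₁/(k₂−k₁)]·C_{M0}·(e^(−k₁τ) − e^(−k₂τ)).
e^(−k₁τ) = e^(−1.28×4.71) = e^(−6.029) = 0.002408; e^(−k₂τ) = e^(−0.2817) = 0.7545.
C_N = 1.28×1.81/(0.0598−1.28) × (0.002408−0.7545) = (-1.899)×(-0.7521) = 1.428 kmol/m³.
Y_N = C_N/C_{M0} = 1.428/1.81 = 0.789.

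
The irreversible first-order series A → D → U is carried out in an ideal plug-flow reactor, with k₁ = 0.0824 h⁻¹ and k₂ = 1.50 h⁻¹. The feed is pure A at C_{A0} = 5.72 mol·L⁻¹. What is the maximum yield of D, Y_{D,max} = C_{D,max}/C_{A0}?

0.0464

At the optimum, C_{D,max}/C_{A0} = (k₁/k₂)^[k₂/(k₂−k₁)].
= (0.0824/1.50)^(1.50/(1.50−0.0824)) = (0.05493)^(1.058) = 0.04641.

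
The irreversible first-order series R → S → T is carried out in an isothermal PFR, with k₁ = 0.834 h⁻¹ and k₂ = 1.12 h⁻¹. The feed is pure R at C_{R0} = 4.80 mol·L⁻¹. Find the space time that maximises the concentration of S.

1.03 h

For first-order series the maximum of C_S occurs at τ_opt = ln(k₂/k₁)/(k₂−k₁).
= ln(1.12/0.834)/(1.12−0.834) = ln(1.343)/0.2860 = 0.2949/0.2860 = 1.03 h.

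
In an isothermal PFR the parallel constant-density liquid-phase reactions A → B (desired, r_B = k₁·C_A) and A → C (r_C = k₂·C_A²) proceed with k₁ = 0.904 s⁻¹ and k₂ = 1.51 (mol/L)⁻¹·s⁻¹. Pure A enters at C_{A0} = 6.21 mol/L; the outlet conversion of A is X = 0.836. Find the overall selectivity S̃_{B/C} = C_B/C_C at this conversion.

C_A = C_{A0}(1−X) = 1.018 mol/L.
Along a PFR/batch, dC_B/dC_A = −r_B/(r_B+r_C) = −k₁/(k₁+k₂·C_A).
Integrating from C_{A0} to C_A: C_B = (0.904/1.51)·ln[(0.904+1.51·6.21)/(0.904+1.51·1.02)] = 0.5987·ln(10.28/2.442) = 0.8606 mol/L.
C_C = (C_{A0}−C_A)−C_B = 4.331 mol/L; S̃_{B/C} = 0.8606/4.331 = 0.199.

0.199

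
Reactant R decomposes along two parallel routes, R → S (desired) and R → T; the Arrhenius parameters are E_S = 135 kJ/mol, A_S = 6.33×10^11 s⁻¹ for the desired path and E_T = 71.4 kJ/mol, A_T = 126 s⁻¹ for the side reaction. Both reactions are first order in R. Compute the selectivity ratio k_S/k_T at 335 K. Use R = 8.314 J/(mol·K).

k_S/k_T = (A_S/A_T)·exp[−(E_S−E_T)/(RT)] = (A_S/A_T)·exp[(E_T−E_S)/(RT)].
(E_T−E_S)/(RT) = (71.4−135)×10³/(8.314×335) = -63600/2785 = -22.84.
k_S/k_T = (6.33×10^11/126)·exp(-22.84) = 5.024×10^9 × 1.210×10^-10 = 0.608.

0.608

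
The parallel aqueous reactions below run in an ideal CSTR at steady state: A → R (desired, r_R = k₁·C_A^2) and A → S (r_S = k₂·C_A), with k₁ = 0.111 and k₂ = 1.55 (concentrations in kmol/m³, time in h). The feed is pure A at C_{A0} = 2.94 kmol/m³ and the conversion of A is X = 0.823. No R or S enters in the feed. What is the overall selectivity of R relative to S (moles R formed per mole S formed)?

0.0373

Exit C_A = C_{A0}(1−X) = 2.94×0.177 = 0.5204 kmol/m³.
Rates in a CSTR are evaluated at the outlet concentration: r_R = 0.111×0.5204^2 = 0.03006, r_S = 1.55×0.5204 = 0.8066.
Overall selectivity = C_R/C_S = r_Rτ/(r_Sτ) = r_R/r_S = 0.0373.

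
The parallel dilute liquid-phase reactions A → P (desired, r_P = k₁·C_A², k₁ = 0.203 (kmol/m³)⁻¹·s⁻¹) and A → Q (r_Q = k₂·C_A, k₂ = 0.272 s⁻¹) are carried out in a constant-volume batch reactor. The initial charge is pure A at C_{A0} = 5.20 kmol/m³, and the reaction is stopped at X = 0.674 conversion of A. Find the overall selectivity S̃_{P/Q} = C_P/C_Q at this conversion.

C_A = C_{A0}(1−X) = 1.695 kmol/m³.
Along a PFR/batch, dC_Q/dC_A = −r_Q/(r_P+r_Q) = −k₂/(k₂+k₁·C_A).
Integrating from C_{A0} to C_A: C_Q = (0.272/0.203)·ln[(0.272+0.203·5.20)/(0.272+0.203·1.70)] = 1.340·ln(1.328/0.6161) = 1.029 kmol/m³.
Then C_P = (C_{A0}−C_A) − C_Q = 3.505 − 1.029 = 2.476 kmol/m³.
S̃_{P/Q} = C_P/C_Q = 2.476/1.029 = 2.41.

2.41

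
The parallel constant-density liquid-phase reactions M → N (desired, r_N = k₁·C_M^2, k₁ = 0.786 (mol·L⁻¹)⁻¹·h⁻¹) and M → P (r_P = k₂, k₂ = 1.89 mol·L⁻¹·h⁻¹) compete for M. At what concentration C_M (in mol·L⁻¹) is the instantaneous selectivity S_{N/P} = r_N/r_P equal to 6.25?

3.88 mol·L⁻¹

S_{N/P} = (k₁/k₂)·C_M^2 ⇒ C_M = (S·k₂/k₁)^(0.5).
= (6.25×1.89/0.786)^(0.5) = (15.03)^(0.5) = 3.88 mol·L⁻¹.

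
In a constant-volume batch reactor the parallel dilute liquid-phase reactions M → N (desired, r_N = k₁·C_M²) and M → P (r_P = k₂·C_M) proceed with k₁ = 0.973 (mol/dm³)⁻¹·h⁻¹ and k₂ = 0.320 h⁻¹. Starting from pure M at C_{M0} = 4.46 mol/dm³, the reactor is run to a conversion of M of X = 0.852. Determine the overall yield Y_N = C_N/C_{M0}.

0.736

C_M = C_{M0}(1−X) = 0.6601 mol/dm³.
Along a PFR/batch, dC_P/dC_M = −r_P/(r_N+r_P) = −k₂/(k₂+k₁·C_M).
Integrating from C_{M0} to C_M: C_P = (0.320/0.973)·ln[(0.320+0.973·4.46)/(0.320+0.973·0.660)] = 0.3289·ln(4.660/0.9623) = 0.5188 mol/dm³.
Then C_N = (C_{M0}−C_M) − C_P = 3.800 − 0.5188 = 3.281 mol/dm³.
Y_N = C_N/C_{M0} = 3.281/4.46 = 0.736.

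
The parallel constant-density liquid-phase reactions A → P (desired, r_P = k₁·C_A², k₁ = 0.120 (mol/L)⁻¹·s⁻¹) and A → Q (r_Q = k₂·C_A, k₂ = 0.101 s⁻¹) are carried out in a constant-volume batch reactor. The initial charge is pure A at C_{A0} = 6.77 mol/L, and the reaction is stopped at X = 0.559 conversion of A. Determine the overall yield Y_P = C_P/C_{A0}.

0.474

C_A = C_{A0}(1−X) = 2.986 mol/L.
Along a PFR/batch, dC_Q/dC_A = −r_Q/(r_P+r_Q) = −k₂/(k₂+k₁·C_A).
Integrating from C_{A0} to C_A: C_Q = (0.101/0.120)·ln[(0.101+0.120·6.77)/(0.101+0.120·2.99)] = 0.8417·ln(0.9134/0.4593) = 0.5787 mol/L.
Then C_P = (C_{A0}−C_A) − C_Q = 3.784 − 0.5787 = 3.206 mol/L.
Y_P = C_P/C_{A0} = 3.206/6.77 = 0.474.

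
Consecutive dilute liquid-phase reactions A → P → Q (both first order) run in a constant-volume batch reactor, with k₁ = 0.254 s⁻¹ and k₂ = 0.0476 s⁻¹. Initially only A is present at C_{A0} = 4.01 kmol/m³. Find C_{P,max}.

2.73 kmol/m³

For a first-order series the maximum intermediate yield is C_{P,max}/C_{A0} = (k₁/k₂)^[k₂/(k₂−k₁)].
= (0.254/0.0476)^(0.0476/(0.0476−0.254)) = (5.336)^(-0.2306) = 0.6797.
C_{P,max} = 0.6797×4.01 = 2.73 kmol/m³.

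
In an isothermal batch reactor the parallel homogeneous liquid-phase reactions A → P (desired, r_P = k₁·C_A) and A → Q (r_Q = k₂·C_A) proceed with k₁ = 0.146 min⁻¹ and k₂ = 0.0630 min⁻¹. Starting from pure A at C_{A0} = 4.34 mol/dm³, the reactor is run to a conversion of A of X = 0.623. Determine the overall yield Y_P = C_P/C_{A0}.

0.435

C_A = C_{A0}(1−X) = 1.636 mol/dm³.
Both paths are first order in A, so the instantaneous fraction to P is constant: dC_P/d(−C_A) = k₁/(k₁+k₂) = 0.6986.
C_P = 0.6986·(C_{A0}−C_A) = 0.6986×2.704 = 1.89 mol/dm³.
Y_P = C_P/C_{A0} = 1.889/4.34 = 0.435.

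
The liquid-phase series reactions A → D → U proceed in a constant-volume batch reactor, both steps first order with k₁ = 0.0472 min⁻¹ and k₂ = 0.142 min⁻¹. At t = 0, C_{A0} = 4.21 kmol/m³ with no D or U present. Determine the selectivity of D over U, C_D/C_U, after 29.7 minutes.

For first-order series with pure A initially, C_D(t) = k₁C_{A0}/(k₂−k₁)·(e^(−k₁t) − e^(−k₂t)).
e^(−k₁t) = e^(−0.0472×29.7) = e^(−1.402) = 0.2461; e^(−k₂t) = e^(−4.217) = 0.01474.
C_D = 0.0472×4.21/(0.142−0.0472) × (0.2461−0.01474) = 2.096×0.2314 = 0.4851 kmol/m³.
C_A = C_{A0}e^(−k₁t) = 1.036 kmol/m³, so C_U = C_{A0}−C_A−C_D = 2.689 kmol/m³; C_D/C_U = 0.180.

0.180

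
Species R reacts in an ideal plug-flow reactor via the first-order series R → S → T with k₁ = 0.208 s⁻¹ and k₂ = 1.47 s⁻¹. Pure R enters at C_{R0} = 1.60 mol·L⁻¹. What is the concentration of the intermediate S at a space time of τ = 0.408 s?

0.0975 mol·L⁻¹

The intermediate concentration in a first-order A→B→C sequence is C_S = k₁C_{R0}(e^(−k₁τ) − e^(−k₂τ))/(k₂−k₁).
e^(−k₁τ) = e^(−0.208×0.408) = e^(−0.08486) = 0.9186; e^(−k₂τ) = e^(−0.5998) = 0.5489.
C_S = 0.208×1.60/(1.47−0.208) × (0.9186−0.5489) = 0.2637×0.3697 = 0.09749 mol·L⁻¹.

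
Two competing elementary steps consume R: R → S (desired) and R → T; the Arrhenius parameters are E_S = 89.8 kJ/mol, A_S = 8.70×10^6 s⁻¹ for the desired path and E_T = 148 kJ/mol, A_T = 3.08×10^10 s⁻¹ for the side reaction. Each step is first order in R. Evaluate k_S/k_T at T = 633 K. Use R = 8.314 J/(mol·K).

Since both paths have the same order in R, the concentration cancels and S_{S/T} = k_S/k_T = (A_S/A_T)·exp[(E_T−E_S)/(RT)].
(E_T−E_S)/(RT) = (148−89.8)×10³/(8.314×633) = 58200/5263 = 11.06.
k_S/k_T = (8.70×10^6/3.08×10^10)·exp(11.06) = 2.825×10^-4 × 63502 = 17.9.

17.9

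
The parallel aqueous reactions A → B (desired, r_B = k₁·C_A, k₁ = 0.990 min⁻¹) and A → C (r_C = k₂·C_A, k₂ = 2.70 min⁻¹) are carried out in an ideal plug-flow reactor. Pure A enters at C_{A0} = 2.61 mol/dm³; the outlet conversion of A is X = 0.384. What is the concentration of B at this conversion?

0.269 mol/dm³

C_A = C_{A0}(1−X) = 1.608 mol/dm³.
Both paths are first order in A, so the instantaneous fraction to B is constant: dC_B/d(−C_A) = k₁/(k₁+k₂) = 0.2683.
C_B = 0.2683·(C_{A0}−C_A) = 0.2683×1.002 = 0.269 mol/dm³.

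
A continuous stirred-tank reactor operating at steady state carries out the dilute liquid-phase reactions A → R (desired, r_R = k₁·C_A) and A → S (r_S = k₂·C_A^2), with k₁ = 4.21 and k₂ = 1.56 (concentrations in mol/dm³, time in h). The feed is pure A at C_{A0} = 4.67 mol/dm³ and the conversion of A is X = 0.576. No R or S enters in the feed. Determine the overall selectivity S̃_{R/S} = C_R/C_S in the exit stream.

1.36

Exit C_A = C_{A0}(1−X) = 4.67×0.424 = 1.980 mol/dm³.
In a CSTR the entire volume is at exit conditions, so r_R = 4.21×1.980 = 8.336 and r_S = 1.56×1.980^2 = 6.116.
Overall selectivity = C_R/C_S = r_Rτ/(r_Sτ) = r_R/r_S = 1.36.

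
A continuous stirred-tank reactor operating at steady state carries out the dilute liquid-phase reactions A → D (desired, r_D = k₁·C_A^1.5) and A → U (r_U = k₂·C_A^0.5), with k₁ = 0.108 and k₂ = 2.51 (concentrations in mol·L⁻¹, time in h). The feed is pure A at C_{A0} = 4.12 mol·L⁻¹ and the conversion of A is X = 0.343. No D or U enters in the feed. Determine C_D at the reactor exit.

Exit C_A = C_{A0}(1−X) = 4.12×0.657 = 2.707 mol·L⁻¹.
In a CSTR the entire volume is at exit conditions, so r_D = 0.108×2.707^1.5 = 0.4810 and r_U = 2.51×2.707^0.5 = 4.130.
Fraction of consumed A going to D: r_D/(r_D+r_U) = 0.1043.
C_D = 0.1043·C_{A0}·X = 0.1043×4.12×0.343 = 0.147 mol·L⁻¹.

0.147 mol·L⁻¹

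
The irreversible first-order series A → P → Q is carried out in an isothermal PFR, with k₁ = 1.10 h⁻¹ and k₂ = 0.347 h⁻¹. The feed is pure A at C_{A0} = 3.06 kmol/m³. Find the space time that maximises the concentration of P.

1.53 h

For first-order series the maximum of C_P occurs at τ_opt = ln(k₂/k₁)/(k₂−k₁).
= ln(0.347/1.10)/(0.347−1.10) = ln(0.3155)/-0.7530 = -1.154/-0.7530 = 1.53 h.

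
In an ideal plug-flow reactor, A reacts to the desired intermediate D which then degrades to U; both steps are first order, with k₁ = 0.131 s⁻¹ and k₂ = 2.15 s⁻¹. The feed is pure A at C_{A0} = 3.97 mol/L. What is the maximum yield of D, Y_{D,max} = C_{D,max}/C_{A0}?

For a first-order series the maximum intermediate yield is C_{D,max}/C_{A0} = (k₁/k₂)^[k₂/(k₂−k₁)].
= (0.131/2.15)^(2.15/(2.15−0.131)) = (0.06093)^(1.065) = 0.05081.

0.0508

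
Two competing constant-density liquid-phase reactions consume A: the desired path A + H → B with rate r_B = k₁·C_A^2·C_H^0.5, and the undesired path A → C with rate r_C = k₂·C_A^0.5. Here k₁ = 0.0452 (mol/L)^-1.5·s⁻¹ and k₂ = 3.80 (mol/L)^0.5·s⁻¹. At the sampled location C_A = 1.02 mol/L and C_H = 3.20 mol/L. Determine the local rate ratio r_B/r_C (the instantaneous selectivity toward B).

S_{B/C} = r_B/r_C = (k₁·C_A^2·C_H^0.5)/(k₂·C_A^0.5) = (k₁/k₂)·C_A^1.5·C_H^0.5.
= (0.0452×1.020^2×3.200^0.5) / (3.80×1.020^0.5) = 0.08412/3.838 = 0.0219.

0.0219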